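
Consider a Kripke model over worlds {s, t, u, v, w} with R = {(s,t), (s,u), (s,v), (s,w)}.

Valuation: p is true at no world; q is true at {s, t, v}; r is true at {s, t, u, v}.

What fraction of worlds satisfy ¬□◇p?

s: □◇p is F. ✓
t: □◇p is T. ✗
u: □◇p is T. ✗
v: □◇p is T. ✗
w: □◇p is T. ✗
That's 1 of 5 worlds, so 1/5.

1/5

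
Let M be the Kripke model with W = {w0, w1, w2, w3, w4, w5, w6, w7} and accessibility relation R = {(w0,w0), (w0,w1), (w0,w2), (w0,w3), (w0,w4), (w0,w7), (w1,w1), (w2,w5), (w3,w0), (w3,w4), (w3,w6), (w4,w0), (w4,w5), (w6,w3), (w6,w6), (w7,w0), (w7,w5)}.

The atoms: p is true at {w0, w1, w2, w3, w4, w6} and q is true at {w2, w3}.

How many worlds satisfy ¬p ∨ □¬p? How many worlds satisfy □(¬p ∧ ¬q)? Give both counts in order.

For ¬p ∨ □¬p:
w0: ¬p is F, □¬p is F. ✗
w1: ¬p is F, □¬p is F. ✗
w2: ¬p is F, □¬p is T. ✓
w3: ¬p is F, □¬p is F. ✗
w4: ¬p is F, □¬p is F. ✗
w5: ¬p is T, □¬p is T. ✓
w6: ¬p is F, □¬p is F. ✗
w7: ¬p is T, □¬p is F. ✓
— 3 worlds.
For □(¬p ∧ ¬q):
w0: successors {w0, w1, w2, w3, w4, w7}; ¬p ∧ ¬q there: w0:F, w1:F, w2:F, w3:F, w4:F, w7:T. ✗
w1: successors {w1}; ¬p ∧ ¬q there: w1:F. ✗
w2: successors {w5}; ¬p ∧ ¬q there: w5:T. ✓
w3: successors {w0, w4, w6}; ¬p ∧ ¬q there: w0:F, w4:F, w6:F. ✗
w4: successors {w0, w5}; ¬p ∧ ¬q there: w0:F, w5:T. ✗
w5: no successors, so □(¬p ∧ ¬q) holds vacuously. ✓
w6: successors {w3, w6}; ¬p ∧ ¬q there: w3:F, w6:F. ✗
w7: successors {w0, w5}; ¬p ∧ ¬q there: w0:F, w5:T. ✗
— 2 worlds.

3 and 2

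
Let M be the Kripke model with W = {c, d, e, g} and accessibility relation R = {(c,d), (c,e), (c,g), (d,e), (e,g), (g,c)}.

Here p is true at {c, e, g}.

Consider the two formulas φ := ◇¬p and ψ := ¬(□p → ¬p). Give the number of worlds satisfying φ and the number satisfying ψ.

For ◇¬p:
c: successors {d, e, g}; ¬p there: d:T, e:F, g:F. ✓
d: successors {e}; ¬p there: e:F. ✗
e: successors {g}; ¬p there: g:F. ✗
g: successors {c}; ¬p there: c:F. ✗
— 1 world.
For ¬(□p → ¬p):
c: □p → ¬p is T. ✗
d: □p → ¬p is T. ✗
e: □p → ¬p is F. ✓
g: □p → ¬p is F. ✓
— 2 worlds.

1 and 2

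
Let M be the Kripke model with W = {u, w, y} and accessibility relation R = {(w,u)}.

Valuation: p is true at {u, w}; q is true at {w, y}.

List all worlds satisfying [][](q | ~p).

{u, w, y}

u: no successors, so [][](q | ~p) holds vacuously. ✓
w: successors {u}; [](q | ~p) there: u:T. ✓
y: no successors, so [][](q | ~p) holds vacuously. ✓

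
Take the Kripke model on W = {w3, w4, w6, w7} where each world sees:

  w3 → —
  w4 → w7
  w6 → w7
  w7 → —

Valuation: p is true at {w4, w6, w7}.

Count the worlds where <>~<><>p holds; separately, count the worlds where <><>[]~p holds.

For <>~<><>p:
w3: no successors, so <>~<><>p fails. ✗
w4: successors {w7}; ~<><>p there: w7:T. ✓
w6: successors {w7}; ~<><>p there: w7:T. ✓
w7: no successors, so <>~<><>p fails. ✗
— 2 worlds.
For <><>[]~p:
w3: no successors, so <><>[]~p fails. ✗
w4: successors {w7}; <>[]~p there: w7:F. ✗
w6: successors {w7}; <>[]~p there: w7:F. ✗
w7: no successors, so <><>[]~p fails. ✗
— 0 worlds.

2 and 0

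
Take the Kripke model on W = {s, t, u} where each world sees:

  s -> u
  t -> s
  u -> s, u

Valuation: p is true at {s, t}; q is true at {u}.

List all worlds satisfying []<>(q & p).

∅

s: successors {u}; <>(q & p) there: u:F. ✗
t: successors {s}; <>(q & p) there: s:F. ✗
u: successors {s, u}; <>(q & p) there: s:F, u:F. ✗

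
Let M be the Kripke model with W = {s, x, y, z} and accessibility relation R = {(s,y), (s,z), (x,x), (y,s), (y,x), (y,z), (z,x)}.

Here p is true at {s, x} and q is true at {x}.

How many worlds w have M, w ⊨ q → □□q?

4

s: q is F, □□q is F. ✓
x: q is T, □□q is T. ✓
y: q is F, □□q is F. ✓
z: q is F, □□q is T. ✓
Satisfying worlds: {s, x, y, z}.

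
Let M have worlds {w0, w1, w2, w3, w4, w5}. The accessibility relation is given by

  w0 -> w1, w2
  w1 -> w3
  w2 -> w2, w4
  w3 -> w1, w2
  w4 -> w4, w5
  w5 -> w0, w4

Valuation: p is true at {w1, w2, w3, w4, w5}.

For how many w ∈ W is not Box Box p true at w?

w0: Box Box p is T. ✗
w1: Box Box p is T. ✗
w2: Box Box p is T. ✗
w3: Box Box p is T. ✗
w4: Box Box p is F. ✓
w5: Box Box p is T. ✗
Satisfying worlds: {w4}.

1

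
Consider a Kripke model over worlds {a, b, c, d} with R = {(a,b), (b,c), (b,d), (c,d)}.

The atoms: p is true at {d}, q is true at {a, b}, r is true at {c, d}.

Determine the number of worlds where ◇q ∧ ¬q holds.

0

a: ◇q is T, ¬q is F. ✗
b: ◇q is F, ¬q is F. ✗
c: ◇q is F, ¬q is T. ✗
d: ◇q is F, ¬q is T. ✗
Satisfying worlds: ∅.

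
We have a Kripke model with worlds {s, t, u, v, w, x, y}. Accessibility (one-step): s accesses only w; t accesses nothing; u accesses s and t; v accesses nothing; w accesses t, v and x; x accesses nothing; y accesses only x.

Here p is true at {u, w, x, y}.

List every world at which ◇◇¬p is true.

{s}

s: successors {w}; ◇¬p there: w:T. ✓
t: no successors, so ◇◇¬p fails. ✗
u: successors {s, t}; ◇¬p there: s:F, t:F. ✗
v: no successors, so ◇◇¬p fails. ✗
w: successors {t, v, x}; ◇¬p there: t:F, v:F, x:F. ✗
x: no successors, so ◇◇¬p fails. ✗
y: successors {x}; ◇¬p there: x:F. ✗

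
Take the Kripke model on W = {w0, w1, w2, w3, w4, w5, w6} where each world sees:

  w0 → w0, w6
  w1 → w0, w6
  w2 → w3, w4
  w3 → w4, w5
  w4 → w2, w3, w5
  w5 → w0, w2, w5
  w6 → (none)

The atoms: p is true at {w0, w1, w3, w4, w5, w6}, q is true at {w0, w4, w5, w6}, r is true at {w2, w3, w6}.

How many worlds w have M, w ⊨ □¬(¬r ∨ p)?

w0: successors {w0, w6}; ¬(¬r ∨ p) there: w0:F, w6:F. ✗
w1: successors {w0, w6}; ¬(¬r ∨ p) there: w0:F, w6:F. ✗
w2: successors {w3, w4}; ¬(¬r ∨ p) there: w3:F, w4:F. ✗
w3: successors {w4, w5}; ¬(¬r ∨ p) there: w4:F, w5:F. ✗
w4: successors {w2, w3, w5}; ¬(¬r ∨ p) there: w2:T, w3:F, w5:F. ✗
w5: successors {w0, w2, w5}; ¬(¬r ∨ p) there: w0:F, w2:T, w5:F. ✗
w6: no successors, so □¬(¬r ∨ p) holds vacuously. ✓
Satisfying worlds: {w6}.

1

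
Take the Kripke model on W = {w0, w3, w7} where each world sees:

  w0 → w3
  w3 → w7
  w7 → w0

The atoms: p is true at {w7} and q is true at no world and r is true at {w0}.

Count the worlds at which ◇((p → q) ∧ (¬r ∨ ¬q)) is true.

2

w0: successors {w3}; (p → q) ∧ (¬r ∨ ¬q) there: w3:T. ✓
w3: successors {w7}; (p → q) ∧ (¬r ∨ ¬q) there: w7:F. ✗
w7: successors {w0}; (p → q) ∧ (¬r ∨ ¬q) there: w0:T. ✓
Satisfying worlds: {w0, w7}.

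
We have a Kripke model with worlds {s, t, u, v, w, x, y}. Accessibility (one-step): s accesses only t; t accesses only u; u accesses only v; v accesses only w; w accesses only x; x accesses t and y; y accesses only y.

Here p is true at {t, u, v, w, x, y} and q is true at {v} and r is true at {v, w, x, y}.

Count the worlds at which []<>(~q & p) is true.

s: successors {t}; <>(~q & p) there: t:T. ✓
t: successors {u}; <>(~q & p) there: u:F. ✗
u: successors {v}; <>(~q & p) there: v:T. ✓
v: successors {w}; <>(~q & p) there: w:T. ✓
w: successors {x}; <>(~q & p) there: x:T. ✓
x: successors {t, y}; <>(~q & p) there: t:T, y:T. ✓
y: successors {y}; <>(~q & p) there: y:T. ✓
Satisfying worlds: {s, u, v, w, x, y}.

6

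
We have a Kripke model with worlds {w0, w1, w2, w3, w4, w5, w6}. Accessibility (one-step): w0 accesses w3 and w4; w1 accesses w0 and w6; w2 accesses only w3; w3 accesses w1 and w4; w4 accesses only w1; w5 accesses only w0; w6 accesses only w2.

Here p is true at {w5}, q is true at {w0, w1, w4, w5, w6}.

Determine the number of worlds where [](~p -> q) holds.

w0: successors {w3, w4}; ~p -> q there: w3:F, w4:T. ✗
w1: successors {w0, w6}; ~p -> q there: w0:T, w6:T. ✓
w2: successors {w3}; ~p -> q there: w3:F. ✗
w3: successors {w1, w4}; ~p -> q there: w1:T, w4:T. ✓
w4: successors {w1}; ~p -> q there: w1:T. ✓
w5: successors {w0}; ~p -> q there: w0:T. ✓
w6: successors {w2}; ~p -> q there: w2:F. ✗
Satisfying worlds: {w1, w3, w4, w5}.

4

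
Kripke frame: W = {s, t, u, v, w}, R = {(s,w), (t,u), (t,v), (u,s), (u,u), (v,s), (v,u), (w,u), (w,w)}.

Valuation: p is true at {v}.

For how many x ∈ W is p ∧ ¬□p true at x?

s: p is F, ¬□p is T. ✗
t: p is F, ¬□p is T. ✗
u: p is F, ¬□p is T. ✗
v: p is T, ¬□p is T. ✓
w: p is F, ¬□p is T. ✗
Satisfying worlds: {v}.

1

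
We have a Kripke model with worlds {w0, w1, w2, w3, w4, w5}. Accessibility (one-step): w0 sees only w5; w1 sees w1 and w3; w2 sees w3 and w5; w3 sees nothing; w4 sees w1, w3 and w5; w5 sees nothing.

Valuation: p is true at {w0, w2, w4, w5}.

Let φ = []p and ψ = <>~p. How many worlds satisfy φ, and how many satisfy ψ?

3 and 3

For []p:
w0: successors {w5}; p there: w5:T. ✓
w1: successors {w1, w3}; p there: w1:F, w3:F. ✗
w2: successors {w3, w5}; p there: w3:F, w5:T. ✗
w3: no successors, so []p holds vacuously. ✓
w4: successors {w1, w3, w5}; p there: w1:F, w3:F, w5:T. ✗
w5: no successors, so []p holds vacuously. ✓
— 3 worlds.
For <>~p:
w0: successors {w5}; ~p there: w5:F. ✗
w1: successors {w1, w3}; ~p there: w1:T, w3:T. ✓
w2: successors {w3, w5}; ~p there: w3:T, w5:F. ✓
w3: no successors, so <>~p fails. ✗
w4: successors {w1, w3, w5}; ~p there: w1:T, w3:T, w5:F. ✓
w5: no successors, so <>~p fails. ✗
— 3 worlds.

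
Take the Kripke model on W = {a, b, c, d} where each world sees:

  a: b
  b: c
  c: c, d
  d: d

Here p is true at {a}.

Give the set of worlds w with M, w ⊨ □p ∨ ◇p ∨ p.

{a}

a: □p is F, ◇p ∨ p is T. ✓
b: □p is F, ◇p ∨ p is F. ✗
c: □p is F, ◇p ∨ p is F. ✗
d: □p is F, ◇p ∨ p is F. ✗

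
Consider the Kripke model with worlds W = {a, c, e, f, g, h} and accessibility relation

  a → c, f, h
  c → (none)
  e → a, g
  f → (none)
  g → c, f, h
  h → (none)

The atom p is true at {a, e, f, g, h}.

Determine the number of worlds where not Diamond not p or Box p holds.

a: not Diamond not p is F, Box p is F. ✗
c: not Diamond not p is T, Box p is T. ✓
e: not Diamond not p is T, Box p is T. ✓
f: not Diamond not p is T, Box p is T. ✓
g: not Diamond not p is F, Box p is F. ✗
h: not Diamond not p is T, Box p is T. ✓
Satisfying worlds: {c, e, f, h}.

4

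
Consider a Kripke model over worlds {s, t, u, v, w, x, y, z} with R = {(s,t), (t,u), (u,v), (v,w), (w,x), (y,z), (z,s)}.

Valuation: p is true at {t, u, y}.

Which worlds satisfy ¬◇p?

{u, v, w, x, y, z}

s: ◇p is T. ✗
t: ◇p is T. ✗
u: ◇p is F. ✓
v: ◇p is F. ✓
w: ◇p is F. ✓
x: ◇p is F. ✓
y: ◇p is F. ✓
z: ◇p is F. ✓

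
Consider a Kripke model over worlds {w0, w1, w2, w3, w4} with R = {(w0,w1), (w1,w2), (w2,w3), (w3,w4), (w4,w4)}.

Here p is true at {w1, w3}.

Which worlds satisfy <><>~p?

w0: successors {w1}; <>~p there: w1:T. ✓
w1: successors {w2}; <>~p there: w2:F. ✗
w2: successors {w3}; <>~p there: w3:T. ✓
w3: successors {w4}; <>~p there: w4:T. ✓
w4: successors {w4}; <>~p there: w4:T. ✓

{w0, w2, w3, w4}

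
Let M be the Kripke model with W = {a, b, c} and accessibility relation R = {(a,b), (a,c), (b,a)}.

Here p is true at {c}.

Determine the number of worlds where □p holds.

1

a: successors {b, c}; p there: b:F, c:T. ✗
b: successors {a}; p there: a:F. ✗
c: no successors, so □p holds vacuously. ✓
Satisfying worlds: {c}.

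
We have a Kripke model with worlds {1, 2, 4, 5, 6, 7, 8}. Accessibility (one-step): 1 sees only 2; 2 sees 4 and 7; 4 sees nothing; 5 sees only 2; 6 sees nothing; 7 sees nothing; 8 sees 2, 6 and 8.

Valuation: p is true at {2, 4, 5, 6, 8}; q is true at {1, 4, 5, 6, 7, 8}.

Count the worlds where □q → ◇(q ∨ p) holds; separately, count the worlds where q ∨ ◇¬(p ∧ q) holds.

For □q → ◇(q ∨ p):
1: □q is F, ◇(q ∨ p) is T. ✓
2: □q is T, ◇(q ∨ p) is T. ✓
4: □q is T, ◇(q ∨ p) is F. ✗
5: □q is F, ◇(q ∨ p) is T. ✓
6: □q is T, ◇(q ∨ p) is F. ✗
7: □q is T, ◇(q ∨ p) is F. ✗
8: □q is F, ◇(q ∨ p) is T. ✓
— 4 worlds.
For q ∨ ◇¬(p ∧ q):
1: q is T, ◇¬(p ∧ q) is T. ✓
2: q is F, ◇¬(p ∧ q) is T. ✓
4: q is T, ◇¬(p ∧ q) is F. ✓
5: q is T, ◇¬(p ∧ q) is T. ✓
6: q is T, ◇¬(p ∧ q) is F. ✓
7: q is T, ◇¬(p ∧ q) is F. ✓
8: q is T, ◇¬(p ∧ q) is T. ✓
— 7 worlds.

4 and 7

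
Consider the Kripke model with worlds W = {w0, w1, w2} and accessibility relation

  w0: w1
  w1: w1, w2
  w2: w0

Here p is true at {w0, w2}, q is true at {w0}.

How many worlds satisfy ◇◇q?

1

w0: successors {w1}; ◇q there: w1:F. ✗
w1: successors {w1, w2}; ◇q there: w1:F, w2:T. ✓
w2: successors {w0}; ◇q there: w0:F. ✗
Satisfying worlds: {w1}.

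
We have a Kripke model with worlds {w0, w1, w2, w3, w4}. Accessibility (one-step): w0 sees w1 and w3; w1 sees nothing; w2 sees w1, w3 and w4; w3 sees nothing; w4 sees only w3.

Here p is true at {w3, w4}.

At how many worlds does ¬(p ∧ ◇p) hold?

w0: p ∧ ◇p is F. ✓
w1: p ∧ ◇p is F. ✓
w2: p ∧ ◇p is F. ✓
w3: p ∧ ◇p is F. ✓
w4: p ∧ ◇p is T. ✗
Satisfying worlds: {w0, w1, w2, w3}.

4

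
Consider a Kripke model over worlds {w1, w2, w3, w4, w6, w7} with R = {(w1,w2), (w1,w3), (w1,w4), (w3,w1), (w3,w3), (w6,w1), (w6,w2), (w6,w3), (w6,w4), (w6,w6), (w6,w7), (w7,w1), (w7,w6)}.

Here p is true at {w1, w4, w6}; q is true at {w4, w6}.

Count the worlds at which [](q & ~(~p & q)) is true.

2

w1: successors {w2, w3, w4}; q & ~(~p & q) there: w2:F, w3:F, w4:T. ✗
w2: no successors, so [](q & ~(~p & q)) holds vacuously. ✓
w3: successors {w1, w3}; q & ~(~p & q) there: w1:F, w3:F. ✗
w4: no successors, so [](q & ~(~p & q)) holds vacuously. ✓
w6: successors {w1, w2, w3, w4, w6, w7}; q & ~(~p & q) there: w1:F, w2:F, w3:F, w4:T, w6:T, w7:F. ✗
w7: successors {w1, w6}; q & ~(~p & q) there: w1:F, w6:T. ✗
Satisfying worlds: {w2, w4}.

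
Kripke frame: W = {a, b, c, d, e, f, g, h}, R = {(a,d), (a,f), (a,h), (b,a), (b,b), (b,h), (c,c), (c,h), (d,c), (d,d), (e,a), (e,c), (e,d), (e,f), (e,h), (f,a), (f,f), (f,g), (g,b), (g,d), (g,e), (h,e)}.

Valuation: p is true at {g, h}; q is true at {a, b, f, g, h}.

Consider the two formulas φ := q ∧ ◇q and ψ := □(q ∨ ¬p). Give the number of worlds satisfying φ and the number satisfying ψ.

For q ∧ ◇q:
a: q is T, ◇q is T. ✓
b: q is T, ◇q is T. ✓
c: q is F, ◇q is T. ✗
d: q is F, ◇q is F. ✗
e: q is F, ◇q is T. ✗
f: q is T, ◇q is T. ✓
g: q is T, ◇q is T. ✓
h: q is T, ◇q is F. ✗
— 4 worlds.
For □(q ∨ ¬p):
a: successors {d, f, h}; q ∨ ¬p there: d:T, f:T, h:T. ✓
b: successors {a, b, h}; q ∨ ¬p there: a:T, b:T, h:T. ✓
c: successors {c, h}; q ∨ ¬p there: c:T, h:T. ✓
d: successors {c, d}; q ∨ ¬p there: c:T, d:T. ✓
e: successors {a, c, d, f, h}; q ∨ ¬p there: a:T, c:T, d:T, f:T, h:T. ✓
f: successors {a, f, g}; q ∨ ¬p there: a:T, f:T, g:T. ✓
g: successors {b, d, e}; q ∨ ¬p there: b:T, d:T, e:T. ✓
h: successors {e}; q ∨ ¬p there: e:T. ✓
— 8 worlds.

4 and 8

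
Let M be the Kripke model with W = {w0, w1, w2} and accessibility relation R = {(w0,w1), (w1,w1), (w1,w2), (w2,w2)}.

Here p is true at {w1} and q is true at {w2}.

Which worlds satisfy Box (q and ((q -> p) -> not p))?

w0: successors {w1}; q and ((q -> p) -> not p) there: w1:F. ✗
w1: successors {w1, w2}; q and ((q -> p) -> not p) there: w1:F, w2:T. ✗
w2: successors {w2}; q and ((q -> p) -> not p) there: w2:T. ✓

{w2}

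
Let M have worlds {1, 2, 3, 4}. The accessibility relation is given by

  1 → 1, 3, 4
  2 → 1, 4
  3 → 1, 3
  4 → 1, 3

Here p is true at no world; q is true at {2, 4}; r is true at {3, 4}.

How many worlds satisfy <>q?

2

1: successors {1, 3, 4}; q there: 1:F, 3:F, 4:T. ✓
2: successors {1, 4}; q there: 1:F, 4:T. ✓
3: successors {1, 3}; q there: 1:F, 3:F. ✗
4: successors {1, 3}; q there: 1:F, 3:F. ✗
Satisfying worlds: {1, 2}.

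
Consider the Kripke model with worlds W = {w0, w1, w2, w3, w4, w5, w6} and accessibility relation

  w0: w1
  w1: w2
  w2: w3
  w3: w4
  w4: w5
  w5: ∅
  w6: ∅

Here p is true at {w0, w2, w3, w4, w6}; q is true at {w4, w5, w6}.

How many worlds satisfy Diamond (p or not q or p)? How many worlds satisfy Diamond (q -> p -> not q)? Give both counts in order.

4 and 4

For Diamond (p or not q or p):
w0: successors {w1}; p or not q or p there: w1:T. ✓
w1: successors {w2}; p or not q or p there: w2:T. ✓
w2: successors {w3}; p or not q or p there: w3:T. ✓
w3: successors {w4}; p or not q or p there: w4:T. ✓
w4: successors {w5}; p or not q or p there: w5:F. ✗
w5: no successors, so Diamond (p or not q or p) fails. ✗
w6: no successors, so Diamond (p or not q or p) fails. ✗
— 4 worlds.
For Diamond (q -> p -> not q):
w0: successors {w1}; q -> p -> not q there: w1:T. ✓
w1: successors {w2}; q -> p -> not q there: w2:T. ✓
w2: successors {w3}; q -> p -> not q there: w3:T. ✓
w3: successors {w4}; q -> p -> not q there: w4:F. ✗
w4: successors {w5}; q -> p -> not q there: w5:T. ✓
w5: no successors, so Diamond (q -> p -> not q) fails. ✗
w6: no successors, so Diamond (q -> p -> not q) fails. ✗
— 4 worlds.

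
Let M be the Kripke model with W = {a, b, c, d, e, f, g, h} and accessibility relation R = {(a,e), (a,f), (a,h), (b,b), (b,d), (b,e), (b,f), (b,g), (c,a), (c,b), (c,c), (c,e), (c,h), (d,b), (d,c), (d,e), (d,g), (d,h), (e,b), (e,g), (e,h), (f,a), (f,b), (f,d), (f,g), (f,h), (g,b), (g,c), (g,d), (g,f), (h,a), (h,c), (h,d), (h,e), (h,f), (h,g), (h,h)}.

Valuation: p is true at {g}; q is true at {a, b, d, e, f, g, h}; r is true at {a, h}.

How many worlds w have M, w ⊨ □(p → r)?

3

a: successors {e, f, h}; p → r there: e:T, f:T, h:T. ✓
b: successors {b, d, e, f, g}; p → r there: b:T, d:T, e:T, f:T, g:F. ✗
c: successors {a, b, c, e, h}; p → r there: a:T, b:T, c:T, e:T, h:T. ✓
d: successors {b, c, e, g, h}; p → r there: b:T, c:T, e:T, g:F, h:T. ✗
e: successors {b, g, h}; p → r there: b:T, g:F, h:T. ✗
f: successors {a, b, d, g, h}; p → r there: a:T, b:T, d:T, g:F, h:T. ✗
g: successors {b, c, d, f}; p → r there: b:T, c:T, d:T, f:T. ✓
h: successors {a, c, d, e, f, g, h}; p → r there: a:T, c:T, d:T, e:T, f:T, g:F, h:T. ✗
Satisfying worlds: {a, c, g}.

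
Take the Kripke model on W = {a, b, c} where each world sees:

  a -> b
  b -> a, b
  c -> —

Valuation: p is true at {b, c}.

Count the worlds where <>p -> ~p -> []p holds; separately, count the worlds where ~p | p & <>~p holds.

3 and 2

For <>p -> ~p -> []p:
a: <>p is T, ~p -> []p is T. ✓
b: <>p is T, ~p -> []p is T. ✓
c: <>p is F, ~p -> []p is T. ✓
— 3 worlds.
For ~p | p & <>~p:
a: ~p is T, p & <>~p is F. ✓
b: ~p is F, p & <>~p is T. ✓
c: ~p is F, p & <>~p is F. ✗
— 2 worlds.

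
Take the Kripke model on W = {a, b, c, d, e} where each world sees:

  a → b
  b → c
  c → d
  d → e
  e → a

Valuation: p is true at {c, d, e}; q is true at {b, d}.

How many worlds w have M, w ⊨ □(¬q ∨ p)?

a: successors {b}; ¬q ∨ p there: b:F. ✗
b: successors {c}; ¬q ∨ p there: c:T. ✓
c: successors {d}; ¬q ∨ p there: d:T. ✓
d: successors {e}; ¬q ∨ p there: e:T. ✓
e: successors {a}; ¬q ∨ p there: a:T. ✓
Satisfying worlds: {b, c, d, e}.

4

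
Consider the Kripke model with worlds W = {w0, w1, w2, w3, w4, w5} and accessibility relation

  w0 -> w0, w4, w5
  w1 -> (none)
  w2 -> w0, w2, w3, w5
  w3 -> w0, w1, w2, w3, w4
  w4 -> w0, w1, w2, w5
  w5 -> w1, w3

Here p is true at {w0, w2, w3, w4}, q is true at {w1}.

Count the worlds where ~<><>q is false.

5

w0: <><>q is T. ✗
w1: <><>q is F. ✓
w2: <><>q is T. ✗
w3: <><>q is T. ✗
w4: <><>q is T. ✗
w5: <><>q is T. ✗
Satisfying worlds: {w1}.
So ~<><>q fails at the other 5 worlds.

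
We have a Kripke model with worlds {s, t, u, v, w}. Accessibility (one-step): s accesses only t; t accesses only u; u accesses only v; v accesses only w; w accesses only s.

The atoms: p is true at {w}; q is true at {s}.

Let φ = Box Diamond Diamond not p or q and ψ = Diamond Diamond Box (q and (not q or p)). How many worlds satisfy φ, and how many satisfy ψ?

4 and 0

For Box Diamond Diamond not p or q:
s: Box Diamond Diamond not p is T, q is T. ✓
t: Box Diamond Diamond not p is F, q is F. ✗
u: Box Diamond Diamond not p is T, q is F. ✓
v: Box Diamond Diamond not p is T, q is F. ✓
w: Box Diamond Diamond not p is T, q is F. ✓
— 4 worlds.
For Diamond Diamond Box (q and (not q or p)):
s: successors {t}; Diamond Box (q and (not q or p)) there: t:F. ✗
t: successors {u}; Diamond Box (q and (not q or p)) there: u:F. ✗
u: successors {v}; Diamond Box (q and (not q or p)) there: v:F. ✗
v: successors {w}; Diamond Box (q and (not q or p)) there: w:F. ✗
w: successors {s}; Diamond Box (q and (not q or p)) there: s:F. ✗
— 0 worlds.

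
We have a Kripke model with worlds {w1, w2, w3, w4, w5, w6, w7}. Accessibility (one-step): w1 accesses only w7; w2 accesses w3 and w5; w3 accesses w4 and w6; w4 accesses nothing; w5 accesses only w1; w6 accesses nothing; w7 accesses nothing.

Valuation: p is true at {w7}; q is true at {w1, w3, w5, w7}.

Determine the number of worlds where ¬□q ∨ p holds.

2

w1: ¬□q is F, p is F. ✗
w2: ¬□q is F, p is F. ✗
w3: ¬□q is T, p is F. ✓
w4: ¬□q is F, p is F. ✗
w5: ¬□q is F, p is F. ✗
w6: ¬□q is F, p is F. ✗
w7: ¬□q is F, p is T. ✓
Satisfying worlds: {w3, w7}.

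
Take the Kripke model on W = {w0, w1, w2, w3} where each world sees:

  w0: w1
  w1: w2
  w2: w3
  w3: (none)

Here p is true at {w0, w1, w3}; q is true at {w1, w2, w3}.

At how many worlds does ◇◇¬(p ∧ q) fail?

3

w0: successors {w1}; ◇¬(p ∧ q) there: w1:T. ✓
w1: successors {w2}; ◇¬(p ∧ q) there: w2:F. ✗
w2: successors {w3}; ◇¬(p ∧ q) there: w3:F. ✗
w3: no successors, so ◇◇¬(p ∧ q) fails. ✗
Satisfying worlds: {w0}.
So ◇◇¬(p ∧ q) fails at the other 3 worlds.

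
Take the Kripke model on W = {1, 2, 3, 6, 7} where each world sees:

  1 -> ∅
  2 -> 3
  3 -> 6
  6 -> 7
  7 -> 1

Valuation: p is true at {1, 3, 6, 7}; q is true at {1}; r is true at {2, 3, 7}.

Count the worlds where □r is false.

1: no successors, so □r holds vacuously. ✓
2: successors {3}; r there: 3:T. ✓
3: successors {6}; r there: 6:F. ✗
6: successors {7}; r there: 7:T. ✓
7: successors {1}; r there: 1:F. ✗
Satisfying worlds: {1, 2, 6}.
So □r fails at the other 2 worlds.

2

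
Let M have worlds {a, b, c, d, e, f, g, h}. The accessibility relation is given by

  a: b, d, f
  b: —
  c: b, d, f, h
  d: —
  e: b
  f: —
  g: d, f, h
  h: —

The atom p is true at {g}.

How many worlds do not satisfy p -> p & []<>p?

a: p is F, p & []<>p is F. ✓
b: p is F, p & []<>p is F. ✓
c: p is F, p & []<>p is F. ✓
d: p is F, p & []<>p is F. ✓
e: p is F, p & []<>p is F. ✓
f: p is F, p & []<>p is F. ✓
g: p is T, p & []<>p is F. ✗
h: p is F, p & []<>p is F. ✓
Satisfying worlds: {a, b, c, d, e, f, h}.
So p -> p & []<>p fails at the other 1 world.

1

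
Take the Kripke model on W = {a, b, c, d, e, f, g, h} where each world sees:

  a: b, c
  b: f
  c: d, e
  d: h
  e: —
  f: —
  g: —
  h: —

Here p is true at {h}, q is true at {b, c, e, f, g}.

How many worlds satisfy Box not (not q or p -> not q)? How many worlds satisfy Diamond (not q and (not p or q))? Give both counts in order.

For Box not (not q or p -> not q):
a: successors {b, c}; not (not q or p -> not q) there: b:F, c:F. ✗
b: successors {f}; not (not q or p -> not q) there: f:F. ✗
c: successors {d, e}; not (not q or p -> not q) there: d:F, e:F. ✗
d: successors {h}; not (not q or p -> not q) there: h:F. ✗
e: no successors, so Box not (not q or p -> not q) holds vacuously. ✓
f: no successors, so Box not (not q or p -> not q) holds vacuously. ✓
g: no successors, so Box not (not q or p -> not q) holds vacuously. ✓
h: no successors, so Box not (not q or p -> not q) holds vacuously. ✓
— 4 worlds.
For Diamond (not q and (not p or q)):
a: successors {b, c}; not q and (not p or q) there: b:F, c:F. ✗
b: successors {f}; not q and (not p or q) there: f:F. ✗
c: successors {d, e}; not q and (not p or q) there: d:T, e:F. ✓
d: successors {h}; not q and (not p or q) there: h:F. ✗
e: no successors, so Diamond (not q and (not p or q)) fails. ✗
f: no successors, so Diamond (not q and (not p or q)) fails. ✗
g: no successors, so Diamond (not q and (not p or q)) fails. ✗
h: no successors, so Diamond (not q and (not p or q)) fails. ✗
— 1 world.

4 and 1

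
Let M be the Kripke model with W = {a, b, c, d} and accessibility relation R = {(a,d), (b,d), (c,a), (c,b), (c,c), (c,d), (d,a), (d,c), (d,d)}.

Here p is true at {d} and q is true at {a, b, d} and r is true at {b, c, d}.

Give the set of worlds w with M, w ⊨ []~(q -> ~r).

{a, b}

a: successors {d}; ~(q -> ~r) there: d:T. ✓
b: successors {d}; ~(q -> ~r) there: d:T. ✓
c: successors {a, b, c, d}; ~(q -> ~r) there: a:F, b:T, c:F, d:T. ✗
d: successors {a, c, d}; ~(q -> ~r) there: a:F, c:F, d:T. ✗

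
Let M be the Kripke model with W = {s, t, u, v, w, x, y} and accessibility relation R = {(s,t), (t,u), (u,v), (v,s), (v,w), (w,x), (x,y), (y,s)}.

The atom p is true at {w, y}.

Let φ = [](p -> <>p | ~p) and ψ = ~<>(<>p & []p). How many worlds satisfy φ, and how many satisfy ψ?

For [](p -> <>p | ~p):
s: successors {t}; p -> <>p | ~p there: t:T. ✓
t: successors {u}; p -> <>p | ~p there: u:T. ✓
u: successors {v}; p -> <>p | ~p there: v:T. ✓
v: successors {s, w}; p -> <>p | ~p there: s:T, w:F. ✗
w: successors {x}; p -> <>p | ~p there: x:T. ✓
x: successors {y}; p -> <>p | ~p there: y:F. ✗
y: successors {s}; p -> <>p | ~p there: s:T. ✓
— 5 worlds.
For ~<>(<>p & []p):
s: <>(<>p & []p) is F. ✓
t: <>(<>p & []p) is F. ✓
u: <>(<>p & []p) is F. ✓
v: <>(<>p & []p) is F. ✓
w: <>(<>p & []p) is T. ✗
x: <>(<>p & []p) is F. ✓
y: <>(<>p & []p) is F. ✓
— 6 worlds.

5 and 6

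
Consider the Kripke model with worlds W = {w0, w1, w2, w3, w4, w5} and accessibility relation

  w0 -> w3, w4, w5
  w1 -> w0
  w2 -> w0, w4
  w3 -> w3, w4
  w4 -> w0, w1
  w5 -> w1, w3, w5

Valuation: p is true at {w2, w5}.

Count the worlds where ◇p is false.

4

w0: successors {w3, w4, w5}; p there: w3:F, w4:F, w5:T. ✓
w1: successors {w0}; p there: w0:F. ✗
w2: successors {w0, w4}; p there: w0:F, w4:F. ✗
w3: successors {w3, w4}; p there: w3:F, w4:F. ✗
w4: successors {w0, w1}; p there: w0:F, w1:F. ✗
w5: successors {w1, w3, w5}; p there: w1:F, w3:F, w5:T. ✓
Satisfying worlds: {w0, w5}.
So ◇p fails at the other 4 worlds.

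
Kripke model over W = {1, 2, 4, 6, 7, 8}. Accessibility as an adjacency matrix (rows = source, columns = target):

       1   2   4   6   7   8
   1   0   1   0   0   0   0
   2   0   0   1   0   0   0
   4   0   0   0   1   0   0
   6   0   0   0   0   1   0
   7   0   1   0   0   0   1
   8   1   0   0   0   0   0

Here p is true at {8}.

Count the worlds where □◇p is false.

5

1: successors {2}; ◇p there: 2:F. ✗
2: successors {4}; ◇p there: 4:F. ✗
4: successors {6}; ◇p there: 6:F. ✗
6: successors {7}; ◇p there: 7:T. ✓
7: successors {2, 8}; ◇p there: 2:F, 8:F. ✗
8: successors {1}; ◇p there: 1:F. ✗
Satisfying worlds: {6}.
So □◇p fails at the other 5 worlds.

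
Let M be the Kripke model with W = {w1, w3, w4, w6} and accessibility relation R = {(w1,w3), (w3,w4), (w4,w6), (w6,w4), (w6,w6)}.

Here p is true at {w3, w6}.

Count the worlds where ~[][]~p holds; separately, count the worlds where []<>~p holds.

3 and 2

For ~[][]~p:
w1: [][]~p is T. ✗
w3: [][]~p is F. ✓
w4: [][]~p is F. ✓
w6: [][]~p is F. ✓
— 3 worlds.
For []<>~p:
w1: successors {w3}; <>~p there: w3:T. ✓
w3: successors {w4}; <>~p there: w4:F. ✗
w4: successors {w6}; <>~p there: w6:T. ✓
w6: successors {w4, w6}; <>~p there: w4:F, w6:T. ✗
— 2 worlds.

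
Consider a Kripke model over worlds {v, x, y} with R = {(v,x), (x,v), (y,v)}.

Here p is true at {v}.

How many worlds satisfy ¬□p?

1

v: □p is F. ✓
x: □p is T. ✗
y: □p is T. ✗
Satisfying worlds: {v}.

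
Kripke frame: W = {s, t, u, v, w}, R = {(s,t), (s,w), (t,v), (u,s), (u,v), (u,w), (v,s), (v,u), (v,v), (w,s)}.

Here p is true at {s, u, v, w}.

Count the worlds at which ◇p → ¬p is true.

s: ◇p is T, ¬p is F. ✗
t: ◇p is T, ¬p is T. ✓
u: ◇p is T, ¬p is F. ✗
v: ◇p is T, ¬p is F. ✗
w: ◇p is T, ¬p is F. ✗
Satisfying worlds: {t}.

1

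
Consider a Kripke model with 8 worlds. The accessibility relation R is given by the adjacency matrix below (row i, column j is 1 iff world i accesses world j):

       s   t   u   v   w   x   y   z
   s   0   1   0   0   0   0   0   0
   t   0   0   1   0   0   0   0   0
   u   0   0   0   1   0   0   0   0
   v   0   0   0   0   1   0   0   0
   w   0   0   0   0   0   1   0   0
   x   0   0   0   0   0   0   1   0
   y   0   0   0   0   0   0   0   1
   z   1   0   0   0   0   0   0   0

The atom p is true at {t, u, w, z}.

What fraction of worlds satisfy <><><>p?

s: successors {t}; <><>p there: t:F. ✗
t: successors {u}; <><>p there: u:T. ✓
u: successors {v}; <><>p there: v:F. ✗
v: successors {w}; <><>p there: w:F. ✗
w: successors {x}; <><>p there: x:T. ✓
x: successors {y}; <><>p there: y:F. ✗
y: successors {z}; <><>p there: z:T. ✓
z: successors {s}; <><>p there: s:T. ✓
That's 4 of 8 worlds, so 4/8 = 1/2.

1/2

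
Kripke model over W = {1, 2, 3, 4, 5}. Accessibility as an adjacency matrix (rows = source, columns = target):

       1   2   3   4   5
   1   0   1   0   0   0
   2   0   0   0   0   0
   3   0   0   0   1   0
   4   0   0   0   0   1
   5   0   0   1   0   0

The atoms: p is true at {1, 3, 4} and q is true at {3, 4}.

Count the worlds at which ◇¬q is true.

1: successors {2}; ¬q there: 2:T. ✓
2: no successors, so ◇¬q fails. ✗
3: successors {4}; ¬q there: 4:F. ✗
4: successors {5}; ¬q there: 5:T. ✓
5: successors {3}; ¬q there: 3:F. ✗
Satisfying worlds: {1, 4}.

2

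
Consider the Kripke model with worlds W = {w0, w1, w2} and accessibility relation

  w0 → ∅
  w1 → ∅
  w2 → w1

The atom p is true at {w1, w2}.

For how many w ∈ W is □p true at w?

w0: no successors, so □p holds vacuously. ✓
w1: no successors, so □p holds vacuously. ✓
w2: successors {w1}; p there: w1:T. ✓
Satisfying worlds: {w0, w1, w2}.

3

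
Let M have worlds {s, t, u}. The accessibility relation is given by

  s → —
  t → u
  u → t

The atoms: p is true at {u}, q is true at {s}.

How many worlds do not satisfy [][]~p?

1

s: no successors, so [][]~p holds vacuously. ✓
t: successors {u}; []~p there: u:T. ✓
u: successors {t}; []~p there: t:F. ✗
Satisfying worlds: {s, t}.
So [][]~p fails at the other 1 world.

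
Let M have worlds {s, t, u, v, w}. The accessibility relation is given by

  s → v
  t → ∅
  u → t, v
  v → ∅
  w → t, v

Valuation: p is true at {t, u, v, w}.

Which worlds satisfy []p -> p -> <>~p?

{s}

s: []p is T, p -> <>~p is T. ✓
t: []p is T, p -> <>~p is F. ✗
u: []p is T, p -> <>~p is F. ✗
v: []p is T, p -> <>~p is F. ✗
w: []p is T, p -> <>~p is F. ✗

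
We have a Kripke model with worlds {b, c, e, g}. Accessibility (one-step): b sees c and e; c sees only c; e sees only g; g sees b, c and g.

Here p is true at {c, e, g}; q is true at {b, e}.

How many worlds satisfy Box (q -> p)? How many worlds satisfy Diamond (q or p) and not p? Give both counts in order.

For Box (q -> p):
b: successors {c, e}; q -> p there: c:T, e:T. ✓
c: successors {c}; q -> p there: c:T. ✓
e: successors {g}; q -> p there: g:T. ✓
g: successors {b, c, g}; q -> p there: b:F, c:T, g:T. ✗
— 3 worlds.
For Diamond (q or p) and not p:
b: Diamond (q or p) is T, not p is T. ✓
c: Diamond (q or p) is T, not p is F. ✗
e: Diamond (q or p) is T, not p is F. ✗
g: Diamond (q or p) is T, not p is F. ✗
— 1 world.

3 and 1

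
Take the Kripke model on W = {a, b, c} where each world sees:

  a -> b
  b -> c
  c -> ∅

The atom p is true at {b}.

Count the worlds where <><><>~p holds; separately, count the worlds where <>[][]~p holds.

0 and 2

For <><><>~p:
a: successors {b}; <><>~p there: b:F. ✗
b: successors {c}; <><>~p there: c:F. ✗
c: no successors, so <><><>~p fails. ✗
— 0 worlds.
For <>[][]~p:
a: successors {b}; [][]~p there: b:T. ✓
b: successors {c}; [][]~p there: c:T. ✓
c: no successors, so <>[][]~p fails. ✗
— 2 worlds.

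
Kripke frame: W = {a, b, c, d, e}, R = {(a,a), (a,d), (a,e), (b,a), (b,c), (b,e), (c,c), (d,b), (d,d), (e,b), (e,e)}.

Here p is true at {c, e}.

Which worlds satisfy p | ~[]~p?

a: p is F, ~[]~p is T. ✓
b: p is F, ~[]~p is T. ✓
c: p is T, ~[]~p is T. ✓
d: p is F, ~[]~p is F. ✗
e: p is T, ~[]~p is T. ✓

{a, b, c, e}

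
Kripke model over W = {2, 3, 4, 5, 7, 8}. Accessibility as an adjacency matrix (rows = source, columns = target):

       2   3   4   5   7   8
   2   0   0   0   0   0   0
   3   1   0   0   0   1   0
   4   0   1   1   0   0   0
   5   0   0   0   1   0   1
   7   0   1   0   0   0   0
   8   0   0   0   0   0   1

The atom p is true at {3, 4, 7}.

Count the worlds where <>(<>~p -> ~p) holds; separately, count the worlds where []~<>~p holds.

For <>(<>~p -> ~p):
2: no successors, so <>(<>~p -> ~p) fails. ✗
3: successors {2, 7}; <>~p -> ~p there: 2:T, 7:T. ✓
4: successors {3, 4}; <>~p -> ~p there: 3:F, 4:T. ✓
5: successors {5, 8}; <>~p -> ~p there: 5:T, 8:T. ✓
7: successors {3}; <>~p -> ~p there: 3:F. ✗
8: successors {8}; <>~p -> ~p there: 8:T. ✓
— 4 worlds.
For []~<>~p:
2: no successors, so []~<>~p holds vacuously. ✓
3: successors {2, 7}; ~<>~p there: 2:T, 7:T. ✓
4: successors {3, 4}; ~<>~p there: 3:F, 4:T. ✗
5: successors {5, 8}; ~<>~p there: 5:F, 8:F. ✗
7: successors {3}; ~<>~p there: 3:F. ✗
8: successors {8}; ~<>~p there: 8:F. ✗
— 2 worlds.

4 and 2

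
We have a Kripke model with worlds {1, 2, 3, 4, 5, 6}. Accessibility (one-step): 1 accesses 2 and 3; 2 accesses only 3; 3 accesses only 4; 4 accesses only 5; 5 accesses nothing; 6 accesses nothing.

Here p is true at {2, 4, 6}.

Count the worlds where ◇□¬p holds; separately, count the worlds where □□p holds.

3 and 4

For ◇□¬p:
1: successors {2, 3}; □¬p there: 2:T, 3:F. ✓
2: successors {3}; □¬p there: 3:F. ✗
3: successors {4}; □¬p there: 4:T. ✓
4: successors {5}; □¬p there: 5:T. ✓
5: no successors, so ◇□¬p fails. ✗
6: no successors, so ◇□¬p fails. ✗
— 3 worlds.
For □□p:
1: successors {2, 3}; □p there: 2:F, 3:T. ✗
2: successors {3}; □p there: 3:T. ✓
3: successors {4}; □p there: 4:F. ✗
4: successors {5}; □p there: 5:T. ✓
5: no successors, so □□p holds vacuously. ✓
6: no successors, so □□p holds vacuously. ✓
— 4 worlds.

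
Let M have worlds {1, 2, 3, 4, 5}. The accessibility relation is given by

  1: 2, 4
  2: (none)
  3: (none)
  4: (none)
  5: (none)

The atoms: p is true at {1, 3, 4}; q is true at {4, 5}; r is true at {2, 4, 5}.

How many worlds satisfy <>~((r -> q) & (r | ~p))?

1

1: successors {2, 4}; ~((r -> q) & (r | ~p)) there: 2:T, 4:F. ✓
2: no successors, so <>~((r -> q) & (r | ~p)) fails. ✗
3: no successors, so <>~((r -> q) & (r | ~p)) fails. ✗
4: no successors, so <>~((r -> q) & (r | ~p)) fails. ✗
5: no successors, so <>~((r -> q) & (r | ~p)) fails. ✗
Satisfying worlds: {1}.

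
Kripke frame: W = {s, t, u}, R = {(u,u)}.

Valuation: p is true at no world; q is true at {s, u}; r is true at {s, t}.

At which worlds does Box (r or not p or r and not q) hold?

{s, t, u}

s: no successors, so Box (r or not p or r and not q) holds vacuously. ✓
t: no successors, so Box (r or not p or r and not q) holds vacuously. ✓
u: successors {u}; r or not p or r and not q there: u:T. ✓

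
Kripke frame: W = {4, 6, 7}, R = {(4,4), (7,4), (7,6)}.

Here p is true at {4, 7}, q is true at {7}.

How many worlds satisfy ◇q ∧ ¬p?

0

4: ◇q is F, ¬p is F. ✗
6: ◇q is F, ¬p is T. ✗
7: ◇q is F, ¬p is F. ✗
Satisfying worlds: ∅.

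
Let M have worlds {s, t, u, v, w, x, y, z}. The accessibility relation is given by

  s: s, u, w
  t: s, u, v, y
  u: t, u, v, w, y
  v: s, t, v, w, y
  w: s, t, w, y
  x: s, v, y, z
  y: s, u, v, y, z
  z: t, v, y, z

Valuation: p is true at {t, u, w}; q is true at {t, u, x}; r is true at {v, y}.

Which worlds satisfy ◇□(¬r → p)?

s: successors {s, u, w}; □(¬r → p) there: s:F, u:T, w:F. ✓
t: successors {s, u, v, y}; □(¬r → p) there: s:F, u:T, v:F, y:F. ✓
u: successors {t, u, v, w, y}; □(¬r → p) there: t:F, u:T, v:F, w:F, y:F. ✓
v: successors {s, t, v, w, y}; □(¬r → p) there: s:F, t:F, v:F, w:F, y:F. ✗
w: successors {s, t, w, y}; □(¬r → p) there: s:F, t:F, w:F, y:F. ✗
x: successors {s, v, y, z}; □(¬r → p) there: s:F, v:F, y:F, z:F. ✗
y: successors {s, u, v, y, z}; □(¬r → p) there: s:F, u:T, v:F, y:F, z:F. ✓
z: successors {t, v, y, z}; □(¬r → p) there: t:F, v:F, y:F, z:F. ✗

{s, t, u, y}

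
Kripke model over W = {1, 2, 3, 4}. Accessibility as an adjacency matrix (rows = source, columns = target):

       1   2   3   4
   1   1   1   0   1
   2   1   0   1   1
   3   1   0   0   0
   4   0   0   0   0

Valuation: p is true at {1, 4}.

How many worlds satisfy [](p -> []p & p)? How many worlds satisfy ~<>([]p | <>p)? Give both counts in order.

1 and 1

For [](p -> []p & p):
1: successors {1, 2, 4}; p -> []p & p there: 1:F, 2:T, 4:T. ✗
2: successors {1, 3, 4}; p -> []p & p there: 1:F, 3:T, 4:T. ✗
3: successors {1}; p -> []p & p there: 1:F. ✗
4: no successors, so [](p -> []p & p) holds vacuously. ✓
— 1 world.
For ~<>([]p | <>p):
1: <>([]p | <>p) is T. ✗
2: <>([]p | <>p) is T. ✗
3: <>([]p | <>p) is T. ✗
4: <>([]p | <>p) is F. ✓
— 1 world.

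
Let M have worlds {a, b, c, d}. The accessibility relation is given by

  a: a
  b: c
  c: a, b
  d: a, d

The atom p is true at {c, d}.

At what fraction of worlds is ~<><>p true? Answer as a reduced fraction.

a: <><>p is F. ✓
b: <><>p is F. ✓
c: <><>p is T. ✗
d: <><>p is T. ✗
That's 2 of 4 worlds, so 2/4 = 1/2.

1/2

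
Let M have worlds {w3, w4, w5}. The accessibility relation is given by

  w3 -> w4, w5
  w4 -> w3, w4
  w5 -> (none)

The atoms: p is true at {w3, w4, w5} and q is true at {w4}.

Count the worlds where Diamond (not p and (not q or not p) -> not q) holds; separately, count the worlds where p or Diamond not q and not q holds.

For Diamond (not p and (not q or not p) -> not q):
w3: successors {w4, w5}; not p and (not q or not p) -> not q there: w4:T, w5:T. ✓
w4: successors {w3, w4}; not p and (not q or not p) -> not q there: w3:T, w4:T. ✓
w5: no successors, so Diamond (not p and (not q or not p) -> not q) fails. ✗
— 2 worlds.
For p or Diamond not q and not q:
w3: p is T, Diamond not q and not q is T. ✓
w4: p is T, Diamond not q and not q is F. ✓
w5: p is T, Diamond not q and not q is F. ✓
— 3 worlds.

2 and 3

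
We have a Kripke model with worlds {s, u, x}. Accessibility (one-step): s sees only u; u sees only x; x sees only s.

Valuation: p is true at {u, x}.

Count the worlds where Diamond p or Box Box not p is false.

s: Diamond p is T, Box Box not p is F. ✓
u: Diamond p is T, Box Box not p is T. ✓
x: Diamond p is F, Box Box not p is F. ✗
Satisfying worlds: {s, u}.
So Diamond p or Box Box not p fails at the other 1 world.

1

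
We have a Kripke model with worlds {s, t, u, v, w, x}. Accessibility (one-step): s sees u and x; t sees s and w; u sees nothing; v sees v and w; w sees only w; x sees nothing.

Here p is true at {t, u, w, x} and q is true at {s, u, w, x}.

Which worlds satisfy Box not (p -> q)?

s: successors {u, x}; not (p -> q) there: u:F, x:F. ✗
t: successors {s, w}; not (p -> q) there: s:F, w:F. ✗
u: no successors, so Box not (p -> q) holds vacuously. ✓
v: successors {v, w}; not (p -> q) there: v:F, w:F. ✗
w: successors {w}; not (p -> q) there: w:F. ✗
x: no successors, so Box not (p -> q) holds vacuously. ✓

{u, x}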